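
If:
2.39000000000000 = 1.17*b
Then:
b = 2.04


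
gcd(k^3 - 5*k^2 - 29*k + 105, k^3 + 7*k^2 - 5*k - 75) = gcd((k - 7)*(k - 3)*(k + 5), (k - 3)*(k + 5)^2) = k^2 + 2*k - 15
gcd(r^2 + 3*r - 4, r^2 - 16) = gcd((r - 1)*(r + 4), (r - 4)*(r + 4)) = r + 4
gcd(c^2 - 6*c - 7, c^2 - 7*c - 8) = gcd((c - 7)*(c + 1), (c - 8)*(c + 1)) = c + 1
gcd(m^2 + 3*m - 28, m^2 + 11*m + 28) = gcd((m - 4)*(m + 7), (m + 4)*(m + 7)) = m + 7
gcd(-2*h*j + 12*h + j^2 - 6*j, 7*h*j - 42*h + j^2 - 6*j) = j - 6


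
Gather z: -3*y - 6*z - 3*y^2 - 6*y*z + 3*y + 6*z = -3*y^2 - 6*y*z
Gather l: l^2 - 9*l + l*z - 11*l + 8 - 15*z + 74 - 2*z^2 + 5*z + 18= l^2 + l*(z - 20) - 2*z^2 - 10*z + 100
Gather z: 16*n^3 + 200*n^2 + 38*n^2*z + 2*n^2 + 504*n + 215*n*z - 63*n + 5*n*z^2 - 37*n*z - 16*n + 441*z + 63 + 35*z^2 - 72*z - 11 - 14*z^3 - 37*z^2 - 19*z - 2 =16*n^3 + 202*n^2 + 425*n - 14*z^3 + z^2*(5*n - 2) + z*(38*n^2 + 178*n + 350) + 50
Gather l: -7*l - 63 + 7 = -7*l - 56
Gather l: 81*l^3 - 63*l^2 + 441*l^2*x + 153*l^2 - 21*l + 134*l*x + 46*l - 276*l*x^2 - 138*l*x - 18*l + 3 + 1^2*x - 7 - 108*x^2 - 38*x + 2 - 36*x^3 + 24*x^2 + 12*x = 81*l^3 + l^2*(441*x + 90) + l*(-276*x^2 - 4*x + 7) - 36*x^3 - 84*x^2 - 25*x - 2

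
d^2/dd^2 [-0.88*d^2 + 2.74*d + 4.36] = -1.76000000000000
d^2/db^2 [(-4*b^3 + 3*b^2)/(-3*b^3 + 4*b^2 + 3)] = 6*(7*b^6 + 72*b^4 - 79*b^3 + 36*b^2 + 36*b - 9)/(27*b^9 - 108*b^8 + 144*b^7 - 145*b^6 + 216*b^5 - 144*b^4 + 81*b^3 - 108*b^2 - 27)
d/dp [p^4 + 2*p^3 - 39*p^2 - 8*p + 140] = 4*p^3 + 6*p^2 - 78*p - 8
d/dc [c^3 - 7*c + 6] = 3*c^2 - 7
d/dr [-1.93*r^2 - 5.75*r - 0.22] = -3.86*r - 5.75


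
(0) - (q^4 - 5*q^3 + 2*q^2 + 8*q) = -q^4 + 5*q^3 - 2*q^2 - 8*q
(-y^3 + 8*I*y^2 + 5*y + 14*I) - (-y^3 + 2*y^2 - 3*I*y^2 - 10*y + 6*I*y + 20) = -2*y^2 + 11*I*y^2 + 15*y - 6*I*y - 20 + 14*I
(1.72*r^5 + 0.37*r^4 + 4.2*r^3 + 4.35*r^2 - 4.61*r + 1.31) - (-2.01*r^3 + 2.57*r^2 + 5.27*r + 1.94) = 1.72*r^5 + 0.37*r^4 + 6.21*r^3 + 1.78*r^2 - 9.88*r - 0.63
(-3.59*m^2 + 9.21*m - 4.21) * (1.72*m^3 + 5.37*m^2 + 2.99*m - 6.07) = -6.1748*m^5 - 3.4371*m^4 + 31.4824*m^3 + 26.7215*m^2 - 68.4926*m + 25.5547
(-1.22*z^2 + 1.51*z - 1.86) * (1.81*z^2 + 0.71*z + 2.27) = -2.2082*z^4 + 1.8669*z^3 - 5.0639*z^2 + 2.1071*z - 4.2222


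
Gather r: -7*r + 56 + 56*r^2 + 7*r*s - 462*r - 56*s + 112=56*r^2 + r*(7*s - 469) - 56*s + 168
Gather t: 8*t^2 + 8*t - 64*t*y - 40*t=8*t^2 + t*(-64*y - 32)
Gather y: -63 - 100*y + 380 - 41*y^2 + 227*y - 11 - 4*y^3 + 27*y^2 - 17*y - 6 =-4*y^3 - 14*y^2 + 110*y + 300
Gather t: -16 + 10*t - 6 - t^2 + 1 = -t^2 + 10*t - 21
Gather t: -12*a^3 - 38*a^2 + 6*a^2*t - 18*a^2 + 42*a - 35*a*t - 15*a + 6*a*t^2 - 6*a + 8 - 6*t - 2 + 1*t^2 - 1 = -12*a^3 - 56*a^2 + 21*a + t^2*(6*a + 1) + t*(6*a^2 - 35*a - 6) + 5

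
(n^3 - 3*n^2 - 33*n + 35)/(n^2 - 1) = (n^2 - 2*n - 35)/(n + 1)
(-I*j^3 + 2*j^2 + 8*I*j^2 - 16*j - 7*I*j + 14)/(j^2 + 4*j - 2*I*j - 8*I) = (-I*j^3 + j^2*(2 + 8*I) + j*(-16 - 7*I) + 14)/(j^2 + 2*j*(2 - I) - 8*I)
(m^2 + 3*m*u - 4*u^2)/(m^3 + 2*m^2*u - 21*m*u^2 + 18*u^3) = (-m - 4*u)/(-m^2 - 3*m*u + 18*u^2)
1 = 1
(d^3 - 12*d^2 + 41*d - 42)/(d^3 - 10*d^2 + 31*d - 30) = (d - 7)/(d - 5)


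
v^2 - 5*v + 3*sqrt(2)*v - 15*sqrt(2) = (v - 5)*(v + 3*sqrt(2))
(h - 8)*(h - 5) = h^2 - 13*h + 40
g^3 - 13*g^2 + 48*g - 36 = (g - 6)^2*(g - 1)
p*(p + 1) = p^2 + p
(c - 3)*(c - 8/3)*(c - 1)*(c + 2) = c^4 - 14*c^3/3 + c^2/3 + 58*c/3 - 16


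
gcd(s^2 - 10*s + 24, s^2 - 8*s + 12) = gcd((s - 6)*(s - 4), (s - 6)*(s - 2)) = s - 6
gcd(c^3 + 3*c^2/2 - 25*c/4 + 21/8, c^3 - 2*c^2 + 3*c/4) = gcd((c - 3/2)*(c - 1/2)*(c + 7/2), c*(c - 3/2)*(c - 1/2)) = c^2 - 2*c + 3/4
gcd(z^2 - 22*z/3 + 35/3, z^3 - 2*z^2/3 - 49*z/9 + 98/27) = z - 7/3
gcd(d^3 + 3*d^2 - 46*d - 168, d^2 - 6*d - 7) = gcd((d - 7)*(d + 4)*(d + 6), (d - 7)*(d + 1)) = d - 7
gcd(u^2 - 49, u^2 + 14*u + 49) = u + 7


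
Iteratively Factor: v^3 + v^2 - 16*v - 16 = (v - 4)*(v^2 + 5*v + 4) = (v - 4)*(v + 4)*(v + 1)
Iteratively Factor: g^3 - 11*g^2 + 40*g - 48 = (g - 4)*(g^2 - 7*g + 12) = (g - 4)*(g - 3)*(g - 4)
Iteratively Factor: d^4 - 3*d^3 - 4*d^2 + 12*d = (d - 2)*(d^3 - d^2 - 6*d) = (d - 3)*(d - 2)*(d^2 + 2*d) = (d - 3)*(d - 2)*(d + 2)*(d)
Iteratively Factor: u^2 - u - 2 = (u - 2)*(u + 1)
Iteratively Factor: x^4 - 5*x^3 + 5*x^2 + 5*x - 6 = (x - 3)*(x^3 - 2*x^2 - x + 2) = (x - 3)*(x - 1)*(x^2 - x - 2) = (x - 3)*(x - 2)*(x - 1)*(x + 1)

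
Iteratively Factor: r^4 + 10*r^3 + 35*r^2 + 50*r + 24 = (r + 1)*(r^3 + 9*r^2 + 26*r + 24) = (r + 1)*(r + 2)*(r^2 + 7*r + 12) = (r + 1)*(r + 2)*(r + 3)*(r + 4)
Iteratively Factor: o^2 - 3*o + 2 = (o - 2)*(o - 1)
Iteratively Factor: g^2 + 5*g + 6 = (g + 3)*(g + 2)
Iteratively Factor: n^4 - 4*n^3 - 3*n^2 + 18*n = (n - 3)*(n^3 - n^2 - 6*n) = n*(n - 3)*(n^2 - n - 6) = n*(n - 3)*(n + 2)*(n - 3)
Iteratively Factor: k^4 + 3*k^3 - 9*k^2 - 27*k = (k + 3)*(k^3 - 9*k) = k*(k + 3)*(k^2 - 9) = k*(k - 3)*(k + 3)*(k + 3)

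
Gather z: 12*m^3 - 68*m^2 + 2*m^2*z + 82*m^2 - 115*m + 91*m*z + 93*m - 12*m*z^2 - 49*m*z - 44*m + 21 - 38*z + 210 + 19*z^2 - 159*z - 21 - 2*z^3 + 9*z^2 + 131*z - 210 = 12*m^3 + 14*m^2 - 66*m - 2*z^3 + z^2*(28 - 12*m) + z*(2*m^2 + 42*m - 66)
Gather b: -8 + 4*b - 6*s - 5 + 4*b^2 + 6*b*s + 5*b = 4*b^2 + b*(6*s + 9) - 6*s - 13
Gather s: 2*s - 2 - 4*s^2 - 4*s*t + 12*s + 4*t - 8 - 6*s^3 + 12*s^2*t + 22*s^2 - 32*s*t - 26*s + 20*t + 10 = -6*s^3 + s^2*(12*t + 18) + s*(-36*t - 12) + 24*t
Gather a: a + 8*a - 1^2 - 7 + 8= 9*a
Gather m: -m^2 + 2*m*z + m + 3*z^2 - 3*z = -m^2 + m*(2*z + 1) + 3*z^2 - 3*z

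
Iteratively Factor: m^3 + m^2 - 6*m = (m - 2)*(m^2 + 3*m) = (m - 2)*(m + 3)*(m)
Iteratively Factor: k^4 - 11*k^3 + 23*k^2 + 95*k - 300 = (k + 3)*(k^3 - 14*k^2 + 65*k - 100) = (k - 5)*(k + 3)*(k^2 - 9*k + 20) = (k - 5)*(k - 4)*(k + 3)*(k - 5)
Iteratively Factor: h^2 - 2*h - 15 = (h + 3)*(h - 5)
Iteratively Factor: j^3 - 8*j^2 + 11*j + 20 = (j - 5)*(j^2 - 3*j - 4) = (j - 5)*(j - 4)*(j + 1)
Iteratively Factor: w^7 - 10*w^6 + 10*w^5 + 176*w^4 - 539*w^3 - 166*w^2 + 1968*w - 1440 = (w - 5)*(w^6 - 5*w^5 - 15*w^4 + 101*w^3 - 34*w^2 - 336*w + 288) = (w - 5)*(w - 1)*(w^5 - 4*w^4 - 19*w^3 + 82*w^2 + 48*w - 288) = (w - 5)*(w - 1)*(w + 4)*(w^4 - 8*w^3 + 13*w^2 + 30*w - 72) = (w - 5)*(w - 3)*(w - 1)*(w + 4)*(w^3 - 5*w^2 - 2*w + 24) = (w - 5)*(w - 3)^2*(w - 1)*(w + 4)*(w^2 - 2*w - 8) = (w - 5)*(w - 3)^2*(w - 1)*(w + 2)*(w + 4)*(w - 4)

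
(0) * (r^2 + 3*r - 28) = 0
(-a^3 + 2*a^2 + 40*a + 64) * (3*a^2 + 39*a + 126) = -3*a^5 - 33*a^4 + 72*a^3 + 2004*a^2 + 7536*a + 8064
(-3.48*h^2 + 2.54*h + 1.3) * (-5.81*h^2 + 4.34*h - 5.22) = 20.2188*h^4 - 29.8606*h^3 + 21.6362*h^2 - 7.6168*h - 6.786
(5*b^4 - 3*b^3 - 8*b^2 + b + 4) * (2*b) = 10*b^5 - 6*b^4 - 16*b^3 + 2*b^2 + 8*b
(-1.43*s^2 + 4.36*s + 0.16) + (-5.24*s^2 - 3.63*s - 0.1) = -6.67*s^2 + 0.73*s + 0.06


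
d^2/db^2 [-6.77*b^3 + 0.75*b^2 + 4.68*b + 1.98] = 1.5 - 40.62*b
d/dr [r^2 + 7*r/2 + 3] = 2*r + 7/2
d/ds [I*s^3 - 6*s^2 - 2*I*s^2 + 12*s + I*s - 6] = 3*I*s^2 - 12*s - 4*I*s + 12 + I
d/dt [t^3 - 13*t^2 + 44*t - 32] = 3*t^2 - 26*t + 44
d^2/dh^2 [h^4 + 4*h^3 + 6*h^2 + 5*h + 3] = 12*h^2 + 24*h + 12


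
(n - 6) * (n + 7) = n^2 + n - 42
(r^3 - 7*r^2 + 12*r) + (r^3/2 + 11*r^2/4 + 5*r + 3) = 3*r^3/2 - 17*r^2/4 + 17*r + 3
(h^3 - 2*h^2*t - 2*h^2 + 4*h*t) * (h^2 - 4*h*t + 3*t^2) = h^5 - 6*h^4*t - 2*h^4 + 11*h^3*t^2 + 12*h^3*t - 6*h^2*t^3 - 22*h^2*t^2 + 12*h*t^3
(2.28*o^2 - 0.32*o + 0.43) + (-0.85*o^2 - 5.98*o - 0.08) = 1.43*o^2 - 6.3*o + 0.35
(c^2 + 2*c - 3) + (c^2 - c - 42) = 2*c^2 + c - 45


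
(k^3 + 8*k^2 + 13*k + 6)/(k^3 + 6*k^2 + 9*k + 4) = (k + 6)/(k + 4)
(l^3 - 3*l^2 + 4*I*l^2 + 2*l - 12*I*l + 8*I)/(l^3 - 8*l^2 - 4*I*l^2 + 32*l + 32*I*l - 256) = (l^2 - 3*l + 2)/(l^2 - 8*l*(1 + I) + 64*I)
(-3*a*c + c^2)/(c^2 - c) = (-3*a + c)/(c - 1)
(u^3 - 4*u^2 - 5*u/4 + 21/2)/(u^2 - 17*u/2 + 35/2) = (u^2 - u/2 - 3)/(u - 5)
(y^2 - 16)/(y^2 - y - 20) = (y - 4)/(y - 5)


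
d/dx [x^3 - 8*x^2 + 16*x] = 3*x^2 - 16*x + 16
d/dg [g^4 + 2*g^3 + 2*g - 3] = 4*g^3 + 6*g^2 + 2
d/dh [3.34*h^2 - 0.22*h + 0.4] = 6.68*h - 0.22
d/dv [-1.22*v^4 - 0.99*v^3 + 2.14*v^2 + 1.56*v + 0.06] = -4.88*v^3 - 2.97*v^2 + 4.28*v + 1.56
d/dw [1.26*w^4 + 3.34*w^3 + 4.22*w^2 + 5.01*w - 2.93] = 5.04*w^3 + 10.02*w^2 + 8.44*w + 5.01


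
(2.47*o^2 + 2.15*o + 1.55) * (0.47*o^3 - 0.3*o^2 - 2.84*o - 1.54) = 1.1609*o^5 + 0.2695*o^4 - 6.9313*o^3 - 10.3748*o^2 - 7.713*o - 2.387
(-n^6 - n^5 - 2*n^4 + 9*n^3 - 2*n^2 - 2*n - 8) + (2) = -n^6 - n^5 - 2*n^4 + 9*n^3 - 2*n^2 - 2*n - 6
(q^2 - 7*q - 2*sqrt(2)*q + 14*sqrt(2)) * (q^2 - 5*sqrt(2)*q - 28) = q^4 - 7*sqrt(2)*q^3 - 7*q^3 - 8*q^2 + 49*sqrt(2)*q^2 + 56*q + 56*sqrt(2)*q - 392*sqrt(2)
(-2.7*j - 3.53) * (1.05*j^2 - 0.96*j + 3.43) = -2.835*j^3 - 1.1145*j^2 - 5.8722*j - 12.1079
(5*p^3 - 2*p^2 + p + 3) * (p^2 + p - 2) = 5*p^5 + 3*p^4 - 11*p^3 + 8*p^2 + p - 6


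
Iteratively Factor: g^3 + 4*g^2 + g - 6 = (g + 2)*(g^2 + 2*g - 3) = (g - 1)*(g + 2)*(g + 3)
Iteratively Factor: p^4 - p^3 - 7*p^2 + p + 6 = (p - 1)*(p^3 - 7*p - 6) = (p - 3)*(p - 1)*(p^2 + 3*p + 2) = (p - 3)*(p - 1)*(p + 2)*(p + 1)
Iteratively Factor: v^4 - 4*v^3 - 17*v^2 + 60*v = (v + 4)*(v^3 - 8*v^2 + 15*v) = v*(v + 4)*(v^2 - 8*v + 15) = v*(v - 5)*(v + 4)*(v - 3)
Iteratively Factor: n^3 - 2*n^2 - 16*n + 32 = (n - 2)*(n^2 - 16) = (n - 2)*(n + 4)*(n - 4)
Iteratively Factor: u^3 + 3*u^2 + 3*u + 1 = (u + 1)*(u^2 + 2*u + 1) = (u + 1)^2*(u + 1)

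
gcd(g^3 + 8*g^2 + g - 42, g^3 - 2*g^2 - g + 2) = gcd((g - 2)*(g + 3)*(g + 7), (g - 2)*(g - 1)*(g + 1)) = g - 2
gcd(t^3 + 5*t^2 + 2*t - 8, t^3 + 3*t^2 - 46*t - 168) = t + 4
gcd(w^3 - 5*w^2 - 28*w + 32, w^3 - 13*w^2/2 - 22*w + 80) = w^2 - 4*w - 32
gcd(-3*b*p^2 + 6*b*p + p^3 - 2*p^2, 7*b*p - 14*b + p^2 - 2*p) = p - 2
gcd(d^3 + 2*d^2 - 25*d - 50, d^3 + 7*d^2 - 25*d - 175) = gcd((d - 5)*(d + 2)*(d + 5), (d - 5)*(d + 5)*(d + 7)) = d^2 - 25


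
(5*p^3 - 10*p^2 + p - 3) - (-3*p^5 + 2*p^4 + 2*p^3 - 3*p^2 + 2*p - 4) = 3*p^5 - 2*p^4 + 3*p^3 - 7*p^2 - p + 1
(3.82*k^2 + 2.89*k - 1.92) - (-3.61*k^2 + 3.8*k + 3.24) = 7.43*k^2 - 0.91*k - 5.16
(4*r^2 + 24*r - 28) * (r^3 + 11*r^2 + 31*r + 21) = 4*r^5 + 68*r^4 + 360*r^3 + 520*r^2 - 364*r - 588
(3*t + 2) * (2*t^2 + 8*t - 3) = 6*t^3 + 28*t^2 + 7*t - 6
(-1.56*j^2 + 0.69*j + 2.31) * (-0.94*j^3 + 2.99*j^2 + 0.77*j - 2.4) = 1.4664*j^5 - 5.313*j^4 - 1.3095*j^3 + 11.1822*j^2 + 0.1227*j - 5.544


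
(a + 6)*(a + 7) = a^2 + 13*a + 42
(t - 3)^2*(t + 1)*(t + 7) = t^4 + 2*t^3 - 32*t^2 + 30*t + 63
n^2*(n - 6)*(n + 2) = n^4 - 4*n^3 - 12*n^2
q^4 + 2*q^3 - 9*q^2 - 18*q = q*(q - 3)*(q + 2)*(q + 3)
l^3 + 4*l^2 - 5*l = l*(l - 1)*(l + 5)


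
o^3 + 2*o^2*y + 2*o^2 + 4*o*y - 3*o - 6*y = (o - 1)*(o + 3)*(o + 2*y)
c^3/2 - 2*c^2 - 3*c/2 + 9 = (c/2 + 1)*(c - 3)^2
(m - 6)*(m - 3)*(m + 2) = m^3 - 7*m^2 + 36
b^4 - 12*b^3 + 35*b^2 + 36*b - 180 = (b - 6)*(b - 5)*(b - 3)*(b + 2)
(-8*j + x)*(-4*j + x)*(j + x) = 32*j^3 + 20*j^2*x - 11*j*x^2 + x^3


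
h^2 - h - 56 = (h - 8)*(h + 7)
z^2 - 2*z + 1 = (z - 1)^2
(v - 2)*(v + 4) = v^2 + 2*v - 8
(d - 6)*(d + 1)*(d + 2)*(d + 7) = d^4 + 4*d^3 - 37*d^2 - 124*d - 84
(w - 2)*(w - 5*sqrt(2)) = w^2 - 5*sqrt(2)*w - 2*w + 10*sqrt(2)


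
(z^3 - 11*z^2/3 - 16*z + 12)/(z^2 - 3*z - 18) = z - 2/3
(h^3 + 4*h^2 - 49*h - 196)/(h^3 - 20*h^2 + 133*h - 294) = (h^2 + 11*h + 28)/(h^2 - 13*h + 42)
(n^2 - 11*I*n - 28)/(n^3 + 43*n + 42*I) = (n - 4*I)/(n^2 + 7*I*n - 6)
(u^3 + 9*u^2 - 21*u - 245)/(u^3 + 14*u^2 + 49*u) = (u - 5)/u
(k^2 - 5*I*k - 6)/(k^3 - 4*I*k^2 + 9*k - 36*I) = (k - 2*I)/(k^2 - I*k + 12)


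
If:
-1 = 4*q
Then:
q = -1/4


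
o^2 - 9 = (o - 3)*(o + 3)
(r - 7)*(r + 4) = r^2 - 3*r - 28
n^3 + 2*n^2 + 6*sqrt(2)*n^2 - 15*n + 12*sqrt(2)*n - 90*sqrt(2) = (n - 3)*(n + 5)*(n + 6*sqrt(2))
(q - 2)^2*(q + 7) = q^3 + 3*q^2 - 24*q + 28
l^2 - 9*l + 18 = (l - 6)*(l - 3)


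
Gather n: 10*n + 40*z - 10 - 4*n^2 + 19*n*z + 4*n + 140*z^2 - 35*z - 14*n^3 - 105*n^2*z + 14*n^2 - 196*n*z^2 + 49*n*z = -14*n^3 + n^2*(10 - 105*z) + n*(-196*z^2 + 68*z + 14) + 140*z^2 + 5*z - 10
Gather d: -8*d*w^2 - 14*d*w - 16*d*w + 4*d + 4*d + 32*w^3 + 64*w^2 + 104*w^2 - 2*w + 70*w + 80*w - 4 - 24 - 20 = d*(-8*w^2 - 30*w + 8) + 32*w^3 + 168*w^2 + 148*w - 48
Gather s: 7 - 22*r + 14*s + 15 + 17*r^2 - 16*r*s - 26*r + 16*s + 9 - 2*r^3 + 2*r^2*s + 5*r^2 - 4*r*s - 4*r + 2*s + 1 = -2*r^3 + 22*r^2 - 52*r + s*(2*r^2 - 20*r + 32) + 32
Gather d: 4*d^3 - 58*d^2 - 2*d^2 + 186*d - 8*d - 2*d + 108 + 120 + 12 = 4*d^3 - 60*d^2 + 176*d + 240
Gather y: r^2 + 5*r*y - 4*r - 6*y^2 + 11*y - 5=r^2 - 4*r - 6*y^2 + y*(5*r + 11) - 5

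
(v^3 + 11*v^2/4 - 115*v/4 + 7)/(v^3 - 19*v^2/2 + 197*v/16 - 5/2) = 4*(v^2 + 3*v - 28)/(4*v^2 - 37*v + 40)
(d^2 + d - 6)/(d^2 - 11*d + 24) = (d^2 + d - 6)/(d^2 - 11*d + 24)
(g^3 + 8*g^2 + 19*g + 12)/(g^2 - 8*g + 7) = (g^3 + 8*g^2 + 19*g + 12)/(g^2 - 8*g + 7)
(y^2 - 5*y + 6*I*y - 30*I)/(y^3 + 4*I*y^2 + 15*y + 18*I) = (y - 5)/(y^2 - 2*I*y + 3)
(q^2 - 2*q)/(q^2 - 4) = q/(q + 2)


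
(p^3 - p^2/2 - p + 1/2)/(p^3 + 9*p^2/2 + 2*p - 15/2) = (2*p^2 + p - 1)/(2*p^2 + 11*p + 15)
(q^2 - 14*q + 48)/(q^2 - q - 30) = (q - 8)/(q + 5)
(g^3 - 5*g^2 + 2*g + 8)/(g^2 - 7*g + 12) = (g^2 - g - 2)/(g - 3)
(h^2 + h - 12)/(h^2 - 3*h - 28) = (h - 3)/(h - 7)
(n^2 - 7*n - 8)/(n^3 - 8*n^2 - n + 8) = 1/(n - 1)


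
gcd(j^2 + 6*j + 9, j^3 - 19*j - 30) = j + 3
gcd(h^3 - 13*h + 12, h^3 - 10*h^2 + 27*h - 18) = h^2 - 4*h + 3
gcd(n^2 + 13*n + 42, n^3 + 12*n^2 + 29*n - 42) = n^2 + 13*n + 42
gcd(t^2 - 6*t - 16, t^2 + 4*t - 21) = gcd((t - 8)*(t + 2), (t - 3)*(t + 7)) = 1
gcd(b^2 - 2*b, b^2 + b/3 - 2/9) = 1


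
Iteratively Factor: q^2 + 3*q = (q)*(q + 3)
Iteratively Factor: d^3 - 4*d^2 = (d - 4)*(d^2) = d*(d - 4)*(d)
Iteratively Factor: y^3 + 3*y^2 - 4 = (y + 2)*(y^2 + y - 2) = (y + 2)^2*(y - 1)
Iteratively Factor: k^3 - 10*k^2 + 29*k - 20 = (k - 5)*(k^2 - 5*k + 4) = (k - 5)*(k - 1)*(k - 4)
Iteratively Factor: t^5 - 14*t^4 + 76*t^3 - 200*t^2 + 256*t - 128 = (t - 2)*(t^4 - 12*t^3 + 52*t^2 - 96*t + 64) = (t - 2)^2*(t^3 - 10*t^2 + 32*t - 32) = (t - 2)^3*(t^2 - 8*t + 16) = (t - 4)*(t - 2)^3*(t - 4)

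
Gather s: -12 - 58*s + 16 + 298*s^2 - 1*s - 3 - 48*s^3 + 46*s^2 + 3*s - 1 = -48*s^3 + 344*s^2 - 56*s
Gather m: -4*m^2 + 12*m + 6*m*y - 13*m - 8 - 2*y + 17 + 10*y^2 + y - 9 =-4*m^2 + m*(6*y - 1) + 10*y^2 - y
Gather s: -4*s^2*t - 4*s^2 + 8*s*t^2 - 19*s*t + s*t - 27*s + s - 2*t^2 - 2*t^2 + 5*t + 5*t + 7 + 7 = s^2*(-4*t - 4) + s*(8*t^2 - 18*t - 26) - 4*t^2 + 10*t + 14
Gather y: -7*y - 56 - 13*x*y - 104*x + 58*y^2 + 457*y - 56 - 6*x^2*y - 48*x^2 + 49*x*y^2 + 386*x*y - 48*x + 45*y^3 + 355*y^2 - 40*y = -48*x^2 - 152*x + 45*y^3 + y^2*(49*x + 413) + y*(-6*x^2 + 373*x + 410) - 112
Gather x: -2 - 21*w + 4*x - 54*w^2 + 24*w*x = -54*w^2 - 21*w + x*(24*w + 4) - 2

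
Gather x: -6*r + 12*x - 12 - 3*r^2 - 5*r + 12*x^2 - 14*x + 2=-3*r^2 - 11*r + 12*x^2 - 2*x - 10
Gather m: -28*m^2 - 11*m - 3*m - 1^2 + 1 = -28*m^2 - 14*m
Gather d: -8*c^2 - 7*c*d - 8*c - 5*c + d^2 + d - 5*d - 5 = -8*c^2 - 13*c + d^2 + d*(-7*c - 4) - 5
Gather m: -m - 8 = -m - 8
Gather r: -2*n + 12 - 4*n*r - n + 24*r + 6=-3*n + r*(24 - 4*n) + 18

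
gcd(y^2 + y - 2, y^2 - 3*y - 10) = y + 2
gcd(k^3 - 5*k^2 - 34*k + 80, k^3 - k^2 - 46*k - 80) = k^2 - 3*k - 40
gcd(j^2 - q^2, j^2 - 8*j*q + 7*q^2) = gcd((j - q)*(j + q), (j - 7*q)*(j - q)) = -j + q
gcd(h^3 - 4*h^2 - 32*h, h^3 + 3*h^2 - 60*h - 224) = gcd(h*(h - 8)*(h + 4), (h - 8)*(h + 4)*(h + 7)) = h^2 - 4*h - 32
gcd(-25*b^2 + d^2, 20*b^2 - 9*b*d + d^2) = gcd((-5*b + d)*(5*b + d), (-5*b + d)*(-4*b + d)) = 5*b - d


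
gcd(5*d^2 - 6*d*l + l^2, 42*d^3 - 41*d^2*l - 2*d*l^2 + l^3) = d - l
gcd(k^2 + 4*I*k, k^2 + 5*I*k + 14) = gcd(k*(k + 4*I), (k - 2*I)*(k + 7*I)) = 1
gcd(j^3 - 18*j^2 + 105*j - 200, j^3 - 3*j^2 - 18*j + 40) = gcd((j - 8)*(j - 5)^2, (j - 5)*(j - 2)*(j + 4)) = j - 5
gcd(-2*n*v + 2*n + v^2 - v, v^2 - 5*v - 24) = 1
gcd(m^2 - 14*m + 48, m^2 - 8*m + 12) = m - 6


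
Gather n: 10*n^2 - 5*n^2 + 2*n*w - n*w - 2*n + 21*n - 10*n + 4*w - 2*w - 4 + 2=5*n^2 + n*(w + 9) + 2*w - 2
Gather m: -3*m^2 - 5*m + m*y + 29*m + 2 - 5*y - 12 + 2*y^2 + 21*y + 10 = -3*m^2 + m*(y + 24) + 2*y^2 + 16*y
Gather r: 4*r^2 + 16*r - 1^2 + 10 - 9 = 4*r^2 + 16*r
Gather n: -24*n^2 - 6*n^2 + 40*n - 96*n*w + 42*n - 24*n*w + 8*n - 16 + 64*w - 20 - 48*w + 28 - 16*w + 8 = -30*n^2 + n*(90 - 120*w)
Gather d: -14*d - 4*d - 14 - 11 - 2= -18*d - 27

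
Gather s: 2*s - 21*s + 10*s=-9*s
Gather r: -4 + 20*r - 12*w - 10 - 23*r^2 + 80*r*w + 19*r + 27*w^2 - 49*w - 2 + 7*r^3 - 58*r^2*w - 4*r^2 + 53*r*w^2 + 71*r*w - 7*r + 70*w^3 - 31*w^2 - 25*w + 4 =7*r^3 + r^2*(-58*w - 27) + r*(53*w^2 + 151*w + 32) + 70*w^3 - 4*w^2 - 86*w - 12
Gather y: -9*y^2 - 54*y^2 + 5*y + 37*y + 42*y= -63*y^2 + 84*y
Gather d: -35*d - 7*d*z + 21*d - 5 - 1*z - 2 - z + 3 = d*(-7*z - 14) - 2*z - 4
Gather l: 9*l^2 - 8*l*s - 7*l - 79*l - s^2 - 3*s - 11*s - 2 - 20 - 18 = 9*l^2 + l*(-8*s - 86) - s^2 - 14*s - 40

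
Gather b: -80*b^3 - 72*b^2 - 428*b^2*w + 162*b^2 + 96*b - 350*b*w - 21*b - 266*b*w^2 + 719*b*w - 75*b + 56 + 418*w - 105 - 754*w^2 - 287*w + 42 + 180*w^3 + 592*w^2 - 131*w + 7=-80*b^3 + b^2*(90 - 428*w) + b*(-266*w^2 + 369*w) + 180*w^3 - 162*w^2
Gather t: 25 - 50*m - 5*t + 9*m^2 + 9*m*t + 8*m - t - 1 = 9*m^2 - 42*m + t*(9*m - 6) + 24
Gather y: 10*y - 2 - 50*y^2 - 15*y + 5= -50*y^2 - 5*y + 3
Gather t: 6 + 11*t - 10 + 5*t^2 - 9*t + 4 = 5*t^2 + 2*t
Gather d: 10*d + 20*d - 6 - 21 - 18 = 30*d - 45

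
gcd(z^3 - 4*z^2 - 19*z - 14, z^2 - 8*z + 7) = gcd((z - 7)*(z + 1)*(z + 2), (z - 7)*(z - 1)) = z - 7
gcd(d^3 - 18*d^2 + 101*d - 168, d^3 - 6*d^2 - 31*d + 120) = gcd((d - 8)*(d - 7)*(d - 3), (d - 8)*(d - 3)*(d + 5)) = d^2 - 11*d + 24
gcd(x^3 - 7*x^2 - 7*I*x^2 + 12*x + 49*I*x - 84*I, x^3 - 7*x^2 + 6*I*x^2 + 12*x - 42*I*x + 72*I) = x^2 - 7*x + 12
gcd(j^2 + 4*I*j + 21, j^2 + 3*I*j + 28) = j + 7*I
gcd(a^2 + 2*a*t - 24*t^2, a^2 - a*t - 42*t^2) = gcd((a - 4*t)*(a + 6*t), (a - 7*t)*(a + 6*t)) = a + 6*t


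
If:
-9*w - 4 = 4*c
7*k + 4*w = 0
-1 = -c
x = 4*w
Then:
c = 1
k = 32/63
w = -8/9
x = -32/9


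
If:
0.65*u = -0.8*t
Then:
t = -0.8125*u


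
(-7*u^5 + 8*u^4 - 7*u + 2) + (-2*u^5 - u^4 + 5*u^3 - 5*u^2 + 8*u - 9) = -9*u^5 + 7*u^4 + 5*u^3 - 5*u^2 + u - 7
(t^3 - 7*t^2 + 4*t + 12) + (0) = t^3 - 7*t^2 + 4*t + 12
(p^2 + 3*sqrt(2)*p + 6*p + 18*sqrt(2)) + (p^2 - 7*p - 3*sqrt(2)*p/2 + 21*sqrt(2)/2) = 2*p^2 - p + 3*sqrt(2)*p/2 + 57*sqrt(2)/2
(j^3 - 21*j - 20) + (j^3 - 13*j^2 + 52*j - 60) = 2*j^3 - 13*j^2 + 31*j - 80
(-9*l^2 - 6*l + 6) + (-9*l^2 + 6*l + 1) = 7 - 18*l^2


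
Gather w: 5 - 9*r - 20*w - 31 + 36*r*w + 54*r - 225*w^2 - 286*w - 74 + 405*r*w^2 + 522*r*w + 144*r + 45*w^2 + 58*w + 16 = 189*r + w^2*(405*r - 180) + w*(558*r - 248) - 84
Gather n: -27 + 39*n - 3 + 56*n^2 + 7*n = 56*n^2 + 46*n - 30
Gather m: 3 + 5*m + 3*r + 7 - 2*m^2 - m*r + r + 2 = -2*m^2 + m*(5 - r) + 4*r + 12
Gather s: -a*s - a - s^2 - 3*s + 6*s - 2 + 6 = -a - s^2 + s*(3 - a) + 4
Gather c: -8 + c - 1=c - 9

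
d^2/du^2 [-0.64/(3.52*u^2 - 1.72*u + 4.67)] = (15.859712*u^2 - 7.749632*u - 0.64*(7.04*u - 1.72)*(14.08*u - 3.44) + 21.041152)/(3.52*u^2 - 1.72*u + 4.67)^3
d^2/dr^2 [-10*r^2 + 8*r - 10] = -20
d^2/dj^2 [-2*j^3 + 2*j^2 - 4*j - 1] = 4 - 12*j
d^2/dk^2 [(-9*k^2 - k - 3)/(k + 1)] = -22/(k^3 + 3*k^2 + 3*k + 1)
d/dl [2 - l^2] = -2*l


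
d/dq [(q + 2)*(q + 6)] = 2*q + 8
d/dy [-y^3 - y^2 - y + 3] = -3*y^2 - 2*y - 1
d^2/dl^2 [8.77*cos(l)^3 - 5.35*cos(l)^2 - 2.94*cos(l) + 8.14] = -3.6375*cos(l) + 10.7*cos(2*l) - 19.7325*cos(3*l)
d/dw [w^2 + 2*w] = 2*w + 2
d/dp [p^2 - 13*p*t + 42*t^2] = 2*p - 13*t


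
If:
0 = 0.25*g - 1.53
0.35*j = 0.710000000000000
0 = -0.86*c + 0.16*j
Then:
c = 0.38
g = 6.12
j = 2.03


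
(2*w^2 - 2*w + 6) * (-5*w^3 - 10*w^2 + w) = -10*w^5 - 10*w^4 - 8*w^3 - 62*w^2 + 6*w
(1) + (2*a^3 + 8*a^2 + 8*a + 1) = 2*a^3 + 8*a^2 + 8*a + 2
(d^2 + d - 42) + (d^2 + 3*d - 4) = 2*d^2 + 4*d - 46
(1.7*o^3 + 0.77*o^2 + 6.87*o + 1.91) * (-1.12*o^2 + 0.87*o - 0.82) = -1.904*o^5 + 0.6166*o^4 - 8.4185*o^3 + 3.2063*o^2 - 3.9717*o - 1.5662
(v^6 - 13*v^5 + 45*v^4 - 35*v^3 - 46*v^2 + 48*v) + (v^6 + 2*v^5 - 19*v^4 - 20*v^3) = 2*v^6 - 11*v^5 + 26*v^4 - 55*v^3 - 46*v^2 + 48*v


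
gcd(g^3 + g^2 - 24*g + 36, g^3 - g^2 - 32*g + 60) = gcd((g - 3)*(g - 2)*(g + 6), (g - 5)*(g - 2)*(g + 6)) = g^2 + 4*g - 12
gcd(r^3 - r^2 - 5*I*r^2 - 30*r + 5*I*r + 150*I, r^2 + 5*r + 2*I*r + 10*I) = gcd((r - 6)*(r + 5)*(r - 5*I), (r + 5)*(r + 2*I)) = r + 5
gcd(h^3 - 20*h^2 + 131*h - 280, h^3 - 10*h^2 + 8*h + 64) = h - 8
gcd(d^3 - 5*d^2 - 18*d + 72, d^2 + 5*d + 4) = d + 4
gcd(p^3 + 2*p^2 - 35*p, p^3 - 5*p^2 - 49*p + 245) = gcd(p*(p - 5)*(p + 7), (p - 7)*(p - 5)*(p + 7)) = p^2 + 2*p - 35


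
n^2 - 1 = (n - 1)*(n + 1)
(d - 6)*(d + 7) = d^2 + d - 42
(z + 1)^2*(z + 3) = z^3 + 5*z^2 + 7*z + 3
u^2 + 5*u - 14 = (u - 2)*(u + 7)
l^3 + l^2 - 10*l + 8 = (l - 2)*(l - 1)*(l + 4)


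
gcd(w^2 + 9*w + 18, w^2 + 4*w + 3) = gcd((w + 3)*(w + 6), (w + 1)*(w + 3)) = w + 3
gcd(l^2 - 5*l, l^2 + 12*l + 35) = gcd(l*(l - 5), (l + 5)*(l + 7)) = 1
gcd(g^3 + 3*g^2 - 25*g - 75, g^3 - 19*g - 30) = g^2 - 2*g - 15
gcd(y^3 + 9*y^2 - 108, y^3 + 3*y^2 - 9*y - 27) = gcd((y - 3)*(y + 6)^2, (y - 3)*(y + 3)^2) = y - 3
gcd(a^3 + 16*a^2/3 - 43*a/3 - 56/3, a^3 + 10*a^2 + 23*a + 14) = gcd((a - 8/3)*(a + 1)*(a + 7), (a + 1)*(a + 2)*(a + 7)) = a^2 + 8*a + 7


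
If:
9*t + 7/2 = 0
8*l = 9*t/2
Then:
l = -7/32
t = -7/18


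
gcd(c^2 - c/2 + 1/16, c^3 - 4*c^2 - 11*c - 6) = 1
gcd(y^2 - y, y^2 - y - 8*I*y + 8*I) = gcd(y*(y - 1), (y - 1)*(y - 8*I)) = y - 1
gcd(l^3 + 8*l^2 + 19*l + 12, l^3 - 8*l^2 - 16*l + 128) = l + 4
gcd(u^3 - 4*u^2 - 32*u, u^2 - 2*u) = u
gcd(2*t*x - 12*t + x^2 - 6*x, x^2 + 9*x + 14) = 1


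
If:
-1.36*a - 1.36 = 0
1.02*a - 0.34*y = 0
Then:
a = -1.00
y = -3.00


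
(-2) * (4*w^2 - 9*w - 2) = -8*w^2 + 18*w + 4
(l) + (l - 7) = 2*l - 7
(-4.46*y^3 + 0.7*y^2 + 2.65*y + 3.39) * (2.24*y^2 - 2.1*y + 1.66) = -9.9904*y^5 + 10.934*y^4 - 2.9376*y^3 + 3.1906*y^2 - 2.72*y + 5.6274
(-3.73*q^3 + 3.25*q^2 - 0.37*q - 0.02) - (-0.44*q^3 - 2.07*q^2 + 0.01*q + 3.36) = -3.29*q^3 + 5.32*q^2 - 0.38*q - 3.38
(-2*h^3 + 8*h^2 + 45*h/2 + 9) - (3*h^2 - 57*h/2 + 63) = -2*h^3 + 5*h^2 + 51*h - 54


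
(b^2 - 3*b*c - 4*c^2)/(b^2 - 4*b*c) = (b + c)/b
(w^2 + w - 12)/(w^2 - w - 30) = (-w^2 - w + 12)/(-w^2 + w + 30)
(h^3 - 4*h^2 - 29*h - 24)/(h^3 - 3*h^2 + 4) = (h^2 - 5*h - 24)/(h^2 - 4*h + 4)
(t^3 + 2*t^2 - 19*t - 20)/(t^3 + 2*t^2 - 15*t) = (t^2 - 3*t - 4)/(t*(t - 3))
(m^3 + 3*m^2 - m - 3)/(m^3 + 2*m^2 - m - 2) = (m + 3)/(m + 2)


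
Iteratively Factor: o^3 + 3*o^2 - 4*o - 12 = (o - 2)*(o^2 + 5*o + 6) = (o - 2)*(o + 3)*(o + 2)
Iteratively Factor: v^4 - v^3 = (v)*(v^3 - v^2) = v^2*(v^2 - v) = v^3*(v - 1)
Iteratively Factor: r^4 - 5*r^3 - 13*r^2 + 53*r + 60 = (r + 3)*(r^3 - 8*r^2 + 11*r + 20) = (r - 5)*(r + 3)*(r^2 - 3*r - 4) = (r - 5)*(r + 1)*(r + 3)*(r - 4)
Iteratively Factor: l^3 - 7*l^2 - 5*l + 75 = (l - 5)*(l^2 - 2*l - 15) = (l - 5)^2*(l + 3)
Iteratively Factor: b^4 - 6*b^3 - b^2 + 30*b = (b - 5)*(b^3 - b^2 - 6*b) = (b - 5)*(b - 3)*(b^2 + 2*b) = (b - 5)*(b - 3)*(b + 2)*(b)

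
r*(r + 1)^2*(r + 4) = r^4 + 6*r^3 + 9*r^2 + 4*r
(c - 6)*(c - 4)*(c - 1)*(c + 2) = c^4 - 9*c^3 + 12*c^2 + 44*c - 48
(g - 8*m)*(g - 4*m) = g^2 - 12*g*m + 32*m^2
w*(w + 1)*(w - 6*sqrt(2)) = w^3 - 6*sqrt(2)*w^2 + w^2 - 6*sqrt(2)*w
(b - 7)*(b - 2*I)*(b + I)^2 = b^4 - 7*b^3 + 3*b^2 - 21*b + 2*I*b - 14*I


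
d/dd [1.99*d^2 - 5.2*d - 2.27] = 3.98*d - 5.2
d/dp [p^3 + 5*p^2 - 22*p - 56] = 3*p^2 + 10*p - 22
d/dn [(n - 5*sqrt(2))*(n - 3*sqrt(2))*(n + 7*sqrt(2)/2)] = 3*n^2 - 9*sqrt(2)*n - 26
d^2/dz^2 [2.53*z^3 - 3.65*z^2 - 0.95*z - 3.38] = 15.18*z - 7.3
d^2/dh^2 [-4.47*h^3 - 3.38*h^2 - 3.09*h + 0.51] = -26.82*h - 6.76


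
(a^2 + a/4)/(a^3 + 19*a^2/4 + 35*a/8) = 2*(4*a + 1)/(8*a^2 + 38*a + 35)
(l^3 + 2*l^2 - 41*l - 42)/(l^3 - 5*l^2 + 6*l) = (l^3 + 2*l^2 - 41*l - 42)/(l*(l^2 - 5*l + 6))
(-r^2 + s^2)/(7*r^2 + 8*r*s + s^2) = (-r + s)/(7*r + s)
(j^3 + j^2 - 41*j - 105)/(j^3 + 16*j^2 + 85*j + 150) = (j^2 - 4*j - 21)/(j^2 + 11*j + 30)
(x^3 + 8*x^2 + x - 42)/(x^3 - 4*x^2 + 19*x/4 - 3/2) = 4*(x^2 + 10*x + 21)/(4*x^2 - 8*x + 3)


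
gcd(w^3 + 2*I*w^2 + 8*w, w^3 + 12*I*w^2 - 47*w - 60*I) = w + 4*I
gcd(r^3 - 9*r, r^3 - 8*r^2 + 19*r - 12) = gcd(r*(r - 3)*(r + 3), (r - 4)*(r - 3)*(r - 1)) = r - 3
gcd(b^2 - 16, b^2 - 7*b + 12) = b - 4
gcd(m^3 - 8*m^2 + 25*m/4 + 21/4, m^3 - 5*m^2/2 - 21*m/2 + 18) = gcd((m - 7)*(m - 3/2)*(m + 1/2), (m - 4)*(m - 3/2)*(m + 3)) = m - 3/2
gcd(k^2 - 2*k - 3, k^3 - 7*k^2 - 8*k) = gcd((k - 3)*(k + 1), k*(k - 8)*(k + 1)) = k + 1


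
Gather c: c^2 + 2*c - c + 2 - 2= c^2 + c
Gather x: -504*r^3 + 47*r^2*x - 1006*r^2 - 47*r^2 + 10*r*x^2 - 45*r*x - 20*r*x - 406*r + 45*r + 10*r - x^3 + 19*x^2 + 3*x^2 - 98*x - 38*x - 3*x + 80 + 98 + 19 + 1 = -504*r^3 - 1053*r^2 - 351*r - x^3 + x^2*(10*r + 22) + x*(47*r^2 - 65*r - 139) + 198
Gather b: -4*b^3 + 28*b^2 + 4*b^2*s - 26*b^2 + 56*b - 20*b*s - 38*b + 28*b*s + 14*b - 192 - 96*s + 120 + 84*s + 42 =-4*b^3 + b^2*(4*s + 2) + b*(8*s + 32) - 12*s - 30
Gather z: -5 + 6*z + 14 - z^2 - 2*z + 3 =-z^2 + 4*z + 12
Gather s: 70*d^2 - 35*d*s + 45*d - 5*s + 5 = 70*d^2 + 45*d + s*(-35*d - 5) + 5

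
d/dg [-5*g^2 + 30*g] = 30 - 10*g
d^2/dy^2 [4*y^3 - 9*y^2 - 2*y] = 24*y - 18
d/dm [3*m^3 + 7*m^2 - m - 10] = 9*m^2 + 14*m - 1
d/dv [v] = 1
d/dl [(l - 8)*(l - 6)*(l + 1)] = 3*l^2 - 26*l + 34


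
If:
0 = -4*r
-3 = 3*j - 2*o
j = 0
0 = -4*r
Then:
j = 0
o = 3/2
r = 0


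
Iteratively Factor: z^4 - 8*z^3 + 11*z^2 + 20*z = (z - 5)*(z^3 - 3*z^2 - 4*z) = (z - 5)*(z - 4)*(z^2 + z) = z*(z - 5)*(z - 4)*(z + 1)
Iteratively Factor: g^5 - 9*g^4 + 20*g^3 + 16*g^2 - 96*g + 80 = (g - 2)*(g^4 - 7*g^3 + 6*g^2 + 28*g - 40) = (g - 5)*(g - 2)*(g^3 - 2*g^2 - 4*g + 8) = (g - 5)*(g - 2)^2*(g^2 - 4) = (g - 5)*(g - 2)^3*(g + 2)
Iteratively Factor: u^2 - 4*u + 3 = (u - 1)*(u - 3)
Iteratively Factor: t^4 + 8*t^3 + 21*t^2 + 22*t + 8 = (t + 1)*(t^3 + 7*t^2 + 14*t + 8) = (t + 1)*(t + 2)*(t^2 + 5*t + 4) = (t + 1)*(t + 2)*(t + 4)*(t + 1)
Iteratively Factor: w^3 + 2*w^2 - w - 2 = (w + 2)*(w^2 - 1) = (w - 1)*(w + 2)*(w + 1)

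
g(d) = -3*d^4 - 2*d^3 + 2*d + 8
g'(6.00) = -2806.00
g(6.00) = -4300.00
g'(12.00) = -21598.00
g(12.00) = -65632.00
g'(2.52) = -228.14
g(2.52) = -139.95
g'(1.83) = -91.64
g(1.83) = -34.24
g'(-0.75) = 3.69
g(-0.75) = 6.39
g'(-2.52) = 155.93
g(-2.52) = -86.02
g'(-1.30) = 18.22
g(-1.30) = 1.23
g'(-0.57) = 2.27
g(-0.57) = 6.91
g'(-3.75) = 550.44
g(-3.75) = -487.29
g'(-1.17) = 13.01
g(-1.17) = 3.24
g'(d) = -12*d^3 - 6*d^2 + 2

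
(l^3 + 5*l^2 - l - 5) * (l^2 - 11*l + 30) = l^5 - 6*l^4 - 26*l^3 + 156*l^2 + 25*l - 150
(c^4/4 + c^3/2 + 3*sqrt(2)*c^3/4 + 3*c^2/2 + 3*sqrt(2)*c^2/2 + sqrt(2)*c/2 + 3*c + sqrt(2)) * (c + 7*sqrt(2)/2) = c^5/4 + c^4/2 + 13*sqrt(2)*c^4/8 + 13*sqrt(2)*c^3/4 + 27*c^3/4 + 23*sqrt(2)*c^2/4 + 27*c^2/2 + 7*c/2 + 23*sqrt(2)*c/2 + 7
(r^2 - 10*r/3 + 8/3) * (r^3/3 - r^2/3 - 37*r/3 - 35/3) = r^5/3 - 13*r^4/9 - 31*r^3/3 + 257*r^2/9 + 6*r - 280/9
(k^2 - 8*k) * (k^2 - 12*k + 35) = k^4 - 20*k^3 + 131*k^2 - 280*k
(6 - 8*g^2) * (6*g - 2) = -48*g^3 + 16*g^2 + 36*g - 12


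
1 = 1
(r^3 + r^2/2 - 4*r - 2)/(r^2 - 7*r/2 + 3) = (2*r^2 + 5*r + 2)/(2*r - 3)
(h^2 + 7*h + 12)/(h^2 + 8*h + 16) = (h + 3)/(h + 4)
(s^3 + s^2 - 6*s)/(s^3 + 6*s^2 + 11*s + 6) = s*(s - 2)/(s^2 + 3*s + 2)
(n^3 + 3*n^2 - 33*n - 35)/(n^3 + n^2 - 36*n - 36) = (n^2 + 2*n - 35)/(n^2 - 36)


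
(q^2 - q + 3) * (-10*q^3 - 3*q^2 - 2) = -10*q^5 + 7*q^4 - 27*q^3 - 11*q^2 + 2*q - 6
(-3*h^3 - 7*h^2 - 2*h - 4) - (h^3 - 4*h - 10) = -4*h^3 - 7*h^2 + 2*h + 6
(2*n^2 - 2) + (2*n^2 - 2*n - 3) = 4*n^2 - 2*n - 5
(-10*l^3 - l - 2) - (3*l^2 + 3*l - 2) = -10*l^3 - 3*l^2 - 4*l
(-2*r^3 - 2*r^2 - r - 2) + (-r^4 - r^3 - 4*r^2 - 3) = -r^4 - 3*r^3 - 6*r^2 - r - 5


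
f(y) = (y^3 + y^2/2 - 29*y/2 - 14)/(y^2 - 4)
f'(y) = -2*y*(y^3 + y^2/2 - 29*y/2 - 14)/(y^2 - 4)^2 + (3*y^2 + y - 29/2)/(y^2 - 4) = (y^4 + 5*y^2/2 + 24*y + 58)/(y^4 - 8*y^2 + 16)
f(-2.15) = 15.34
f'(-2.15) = 101.48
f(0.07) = 3.76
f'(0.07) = 3.74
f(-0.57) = 1.57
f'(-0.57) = 3.35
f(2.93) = -5.90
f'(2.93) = 10.63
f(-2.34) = 6.68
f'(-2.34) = 20.90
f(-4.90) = -2.43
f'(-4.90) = 1.44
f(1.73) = 32.18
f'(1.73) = 114.33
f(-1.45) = -2.65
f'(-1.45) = 9.13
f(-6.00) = -3.91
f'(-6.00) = 1.27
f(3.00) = -5.20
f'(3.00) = 9.34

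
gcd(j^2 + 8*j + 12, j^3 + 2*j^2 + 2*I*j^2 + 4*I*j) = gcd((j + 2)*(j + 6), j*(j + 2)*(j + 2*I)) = j + 2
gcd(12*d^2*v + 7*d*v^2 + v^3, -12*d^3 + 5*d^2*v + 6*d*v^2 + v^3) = 12*d^2 + 7*d*v + v^2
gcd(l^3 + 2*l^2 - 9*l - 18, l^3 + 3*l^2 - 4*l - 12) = l^2 + 5*l + 6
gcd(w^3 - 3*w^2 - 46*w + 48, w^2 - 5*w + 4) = w - 1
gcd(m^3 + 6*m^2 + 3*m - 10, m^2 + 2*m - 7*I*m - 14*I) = m + 2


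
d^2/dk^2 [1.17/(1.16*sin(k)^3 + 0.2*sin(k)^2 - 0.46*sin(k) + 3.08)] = (28.338336*(0.114942528735632*sin(k) - 1.0*cos(k)^2 + 0.867816091954023)^2*cos(k)^2 + (0.479699999999999*sin(k) - 3.0537*sin(3*k) - 0.468*cos(2*k))*(1.16*sin(k)^3 + 0.2*sin(k)^2 - 0.46*sin(k) + 3.08))/(1.16*sin(k)^3 + 0.2*sin(k)^2 - 0.46*sin(k) + 3.08)^3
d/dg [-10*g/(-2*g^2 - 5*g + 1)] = 10*(-2*g^2 - 1)/(4*g^4 + 20*g^3 + 21*g^2 - 10*g + 1)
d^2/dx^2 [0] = 0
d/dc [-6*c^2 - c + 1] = -12*c - 1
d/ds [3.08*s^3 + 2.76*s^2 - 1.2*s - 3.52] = 9.24*s^2 + 5.52*s - 1.2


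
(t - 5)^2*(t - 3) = t^3 - 13*t^2 + 55*t - 75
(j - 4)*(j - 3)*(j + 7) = j^3 - 37*j + 84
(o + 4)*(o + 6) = o^2 + 10*o + 24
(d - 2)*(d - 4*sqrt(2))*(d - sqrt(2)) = d^3 - 5*sqrt(2)*d^2 - 2*d^2 + 8*d + 10*sqrt(2)*d - 16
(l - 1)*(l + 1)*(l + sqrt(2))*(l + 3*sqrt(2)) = l^4 + 4*sqrt(2)*l^3 + 5*l^2 - 4*sqrt(2)*l - 6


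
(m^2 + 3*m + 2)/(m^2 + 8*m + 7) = (m + 2)/(m + 7)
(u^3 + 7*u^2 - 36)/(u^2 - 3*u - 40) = (-u^3 - 7*u^2 + 36)/(-u^2 + 3*u + 40)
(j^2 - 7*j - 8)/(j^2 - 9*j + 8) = (j + 1)/(j - 1)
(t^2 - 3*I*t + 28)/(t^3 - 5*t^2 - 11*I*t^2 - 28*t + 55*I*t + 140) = (t + 4*I)/(t^2 - t*(5 + 4*I) + 20*I)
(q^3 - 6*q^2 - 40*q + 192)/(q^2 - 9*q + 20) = (q^2 - 2*q - 48)/(q - 5)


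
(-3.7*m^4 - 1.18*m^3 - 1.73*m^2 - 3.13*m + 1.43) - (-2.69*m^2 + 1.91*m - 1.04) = -3.7*m^4 - 1.18*m^3 + 0.96*m^2 - 5.04*m + 2.47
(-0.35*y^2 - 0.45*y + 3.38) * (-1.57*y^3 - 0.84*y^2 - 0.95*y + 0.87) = 0.5495*y^5 + 1.0005*y^4 - 4.5961*y^3 - 2.7162*y^2 - 3.6025*y + 2.9406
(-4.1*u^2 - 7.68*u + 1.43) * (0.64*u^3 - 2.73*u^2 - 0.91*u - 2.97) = -2.624*u^5 + 6.2778*u^4 + 25.6126*u^3 + 15.2619*u^2 + 21.5083*u - 4.2471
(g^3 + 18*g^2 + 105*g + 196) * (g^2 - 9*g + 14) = g^5 + 9*g^4 - 43*g^3 - 497*g^2 - 294*g + 2744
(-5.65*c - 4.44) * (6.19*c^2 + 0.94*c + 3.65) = -34.9735*c^3 - 32.7946*c^2 - 24.7961*c - 16.206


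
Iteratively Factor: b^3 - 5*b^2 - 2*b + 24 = (b - 3)*(b^2 - 2*b - 8) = (b - 3)*(b + 2)*(b - 4)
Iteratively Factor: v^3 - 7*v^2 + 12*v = (v - 4)*(v^2 - 3*v) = v*(v - 4)*(v - 3)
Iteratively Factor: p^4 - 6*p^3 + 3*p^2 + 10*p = (p - 5)*(p^3 - p^2 - 2*p) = (p - 5)*(p + 1)*(p^2 - 2*p) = (p - 5)*(p - 2)*(p + 1)*(p)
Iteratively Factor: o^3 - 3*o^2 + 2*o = (o - 2)*(o^2 - o) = (o - 2)*(o - 1)*(o)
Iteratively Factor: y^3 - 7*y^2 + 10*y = (y - 2)*(y^2 - 5*y) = (y - 5)*(y - 2)*(y)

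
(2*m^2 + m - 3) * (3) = 6*m^2 + 3*m - 9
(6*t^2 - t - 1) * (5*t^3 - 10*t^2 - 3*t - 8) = 30*t^5 - 65*t^4 - 13*t^3 - 35*t^2 + 11*t + 8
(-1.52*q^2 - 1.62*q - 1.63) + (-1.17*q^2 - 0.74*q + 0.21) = -2.69*q^2 - 2.36*q - 1.42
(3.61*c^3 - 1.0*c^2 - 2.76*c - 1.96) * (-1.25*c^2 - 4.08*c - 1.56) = -4.5125*c^5 - 13.4788*c^4 + 1.8984*c^3 + 15.2708*c^2 + 12.3024*c + 3.0576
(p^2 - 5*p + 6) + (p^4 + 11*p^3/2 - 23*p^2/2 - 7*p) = p^4 + 11*p^3/2 - 21*p^2/2 - 12*p + 6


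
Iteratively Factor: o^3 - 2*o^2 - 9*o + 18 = (o + 3)*(o^2 - 5*o + 6) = (o - 2)*(o + 3)*(o - 3)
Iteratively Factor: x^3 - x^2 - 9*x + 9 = (x - 1)*(x^2 - 9) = (x - 3)*(x - 1)*(x + 3)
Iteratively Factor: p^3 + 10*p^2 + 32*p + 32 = (p + 4)*(p^2 + 6*p + 8) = (p + 2)*(p + 4)*(p + 4)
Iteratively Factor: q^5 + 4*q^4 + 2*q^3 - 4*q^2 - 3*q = (q - 1)*(q^4 + 5*q^3 + 7*q^2 + 3*q) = q*(q - 1)*(q^3 + 5*q^2 + 7*q + 3) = q*(q - 1)*(q + 1)*(q^2 + 4*q + 3) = q*(q - 1)*(q + 1)*(q + 3)*(q + 1)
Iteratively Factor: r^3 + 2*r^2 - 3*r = (r - 1)*(r^2 + 3*r) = (r - 1)*(r + 3)*(r)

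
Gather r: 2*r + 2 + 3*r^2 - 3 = 3*r^2 + 2*r - 1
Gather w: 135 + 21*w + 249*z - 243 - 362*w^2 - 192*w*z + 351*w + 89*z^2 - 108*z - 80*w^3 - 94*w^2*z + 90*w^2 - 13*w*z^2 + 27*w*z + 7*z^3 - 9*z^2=-80*w^3 + w^2*(-94*z - 272) + w*(-13*z^2 - 165*z + 372) + 7*z^3 + 80*z^2 + 141*z - 108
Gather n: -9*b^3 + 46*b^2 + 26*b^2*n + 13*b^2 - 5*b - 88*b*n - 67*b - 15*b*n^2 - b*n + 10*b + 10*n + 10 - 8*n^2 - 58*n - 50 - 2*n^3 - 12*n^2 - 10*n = -9*b^3 + 59*b^2 - 62*b - 2*n^3 + n^2*(-15*b - 20) + n*(26*b^2 - 89*b - 58) - 40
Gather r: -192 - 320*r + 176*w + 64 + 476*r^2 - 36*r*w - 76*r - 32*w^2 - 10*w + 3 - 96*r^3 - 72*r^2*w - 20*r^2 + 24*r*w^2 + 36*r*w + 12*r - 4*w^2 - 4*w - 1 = -96*r^3 + r^2*(456 - 72*w) + r*(24*w^2 - 384) - 36*w^2 + 162*w - 126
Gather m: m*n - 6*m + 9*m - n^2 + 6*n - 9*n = m*(n + 3) - n^2 - 3*n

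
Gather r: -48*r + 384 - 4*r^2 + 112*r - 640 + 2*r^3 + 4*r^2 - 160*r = 2*r^3 - 96*r - 256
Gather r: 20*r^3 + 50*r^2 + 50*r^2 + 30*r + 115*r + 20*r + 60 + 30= 20*r^3 + 100*r^2 + 165*r + 90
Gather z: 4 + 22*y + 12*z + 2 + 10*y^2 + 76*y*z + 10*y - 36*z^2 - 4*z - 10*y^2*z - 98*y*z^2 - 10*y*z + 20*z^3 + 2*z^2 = 10*y^2 + 32*y + 20*z^3 + z^2*(-98*y - 34) + z*(-10*y^2 + 66*y + 8) + 6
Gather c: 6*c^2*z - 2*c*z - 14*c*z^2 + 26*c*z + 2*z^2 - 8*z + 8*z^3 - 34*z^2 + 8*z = 6*c^2*z + c*(-14*z^2 + 24*z) + 8*z^3 - 32*z^2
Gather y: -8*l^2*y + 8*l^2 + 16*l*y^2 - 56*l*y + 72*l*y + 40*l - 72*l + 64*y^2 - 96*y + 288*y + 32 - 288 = 8*l^2 - 32*l + y^2*(16*l + 64) + y*(-8*l^2 + 16*l + 192) - 256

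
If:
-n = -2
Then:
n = 2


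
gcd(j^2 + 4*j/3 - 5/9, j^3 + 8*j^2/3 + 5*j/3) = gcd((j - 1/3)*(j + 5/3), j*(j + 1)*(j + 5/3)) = j + 5/3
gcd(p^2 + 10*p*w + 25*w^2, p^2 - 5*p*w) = 1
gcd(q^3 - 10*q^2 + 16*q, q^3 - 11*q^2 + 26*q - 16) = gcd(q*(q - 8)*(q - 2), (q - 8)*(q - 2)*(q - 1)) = q^2 - 10*q + 16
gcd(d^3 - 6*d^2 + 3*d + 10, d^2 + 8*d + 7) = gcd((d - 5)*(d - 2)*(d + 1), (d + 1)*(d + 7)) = d + 1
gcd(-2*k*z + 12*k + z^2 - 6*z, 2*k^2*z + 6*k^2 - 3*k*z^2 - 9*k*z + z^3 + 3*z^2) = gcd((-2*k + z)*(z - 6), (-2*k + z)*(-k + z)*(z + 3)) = -2*k + z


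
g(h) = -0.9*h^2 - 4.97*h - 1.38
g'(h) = -1.8*h - 4.97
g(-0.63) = 1.39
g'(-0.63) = -3.84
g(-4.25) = 3.49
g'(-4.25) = 2.68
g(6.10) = -65.19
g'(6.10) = -15.95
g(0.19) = -2.36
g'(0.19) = -5.31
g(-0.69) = 1.62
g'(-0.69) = -3.73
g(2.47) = -19.15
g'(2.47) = -9.42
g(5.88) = -61.72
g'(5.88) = -15.55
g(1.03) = -7.45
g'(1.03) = -6.82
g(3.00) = -24.39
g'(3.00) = -10.37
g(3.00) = -24.39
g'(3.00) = -10.37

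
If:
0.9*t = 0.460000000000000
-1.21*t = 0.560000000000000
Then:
No Solution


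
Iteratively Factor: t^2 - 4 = (t + 2)*(t - 2)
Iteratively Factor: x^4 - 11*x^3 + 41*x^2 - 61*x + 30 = (x - 2)*(x^3 - 9*x^2 + 23*x - 15) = (x - 5)*(x - 2)*(x^2 - 4*x + 3) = (x - 5)*(x - 3)*(x - 2)*(x - 1)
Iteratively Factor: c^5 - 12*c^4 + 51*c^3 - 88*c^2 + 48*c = (c - 3)*(c^4 - 9*c^3 + 24*c^2 - 16*c) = c*(c - 3)*(c^3 - 9*c^2 + 24*c - 16) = c*(c - 3)*(c - 1)*(c^2 - 8*c + 16) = c*(c - 4)*(c - 3)*(c - 1)*(c - 4)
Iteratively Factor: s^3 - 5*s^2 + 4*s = (s - 1)*(s^2 - 4*s) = (s - 4)*(s - 1)*(s)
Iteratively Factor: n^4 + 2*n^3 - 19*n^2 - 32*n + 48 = (n - 1)*(n^3 + 3*n^2 - 16*n - 48) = (n - 1)*(n + 4)*(n^2 - n - 12) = (n - 4)*(n - 1)*(n + 4)*(n + 3)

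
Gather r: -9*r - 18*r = -27*r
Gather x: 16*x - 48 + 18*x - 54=34*x - 102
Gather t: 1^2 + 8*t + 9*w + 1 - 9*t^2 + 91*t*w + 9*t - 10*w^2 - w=-9*t^2 + t*(91*w + 17) - 10*w^2 + 8*w + 2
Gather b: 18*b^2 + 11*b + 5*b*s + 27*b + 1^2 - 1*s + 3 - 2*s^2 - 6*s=18*b^2 + b*(5*s + 38) - 2*s^2 - 7*s + 4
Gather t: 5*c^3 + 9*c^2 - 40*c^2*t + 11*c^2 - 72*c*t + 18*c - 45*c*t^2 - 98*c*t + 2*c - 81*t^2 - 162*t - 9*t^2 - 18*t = 5*c^3 + 20*c^2 + 20*c + t^2*(-45*c - 90) + t*(-40*c^2 - 170*c - 180)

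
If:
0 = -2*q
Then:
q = 0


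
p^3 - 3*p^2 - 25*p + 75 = (p - 5)*(p - 3)*(p + 5)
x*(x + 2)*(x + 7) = x^3 + 9*x^2 + 14*x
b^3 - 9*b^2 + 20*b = b*(b - 5)*(b - 4)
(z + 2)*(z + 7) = z^2 + 9*z + 14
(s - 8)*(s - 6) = s^2 - 14*s + 48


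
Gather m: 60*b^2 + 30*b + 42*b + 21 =60*b^2 + 72*b + 21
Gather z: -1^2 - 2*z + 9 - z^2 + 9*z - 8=-z^2 + 7*z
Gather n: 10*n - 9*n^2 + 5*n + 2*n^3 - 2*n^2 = 2*n^3 - 11*n^2 + 15*n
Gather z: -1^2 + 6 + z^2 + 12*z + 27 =z^2 + 12*z + 32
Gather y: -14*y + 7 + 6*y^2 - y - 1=6*y^2 - 15*y + 6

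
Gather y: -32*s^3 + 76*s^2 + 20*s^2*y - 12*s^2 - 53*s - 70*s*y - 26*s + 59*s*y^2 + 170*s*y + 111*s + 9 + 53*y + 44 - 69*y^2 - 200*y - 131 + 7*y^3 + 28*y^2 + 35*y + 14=-32*s^3 + 64*s^2 + 32*s + 7*y^3 + y^2*(59*s - 41) + y*(20*s^2 + 100*s - 112) - 64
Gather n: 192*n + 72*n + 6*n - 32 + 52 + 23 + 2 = 270*n + 45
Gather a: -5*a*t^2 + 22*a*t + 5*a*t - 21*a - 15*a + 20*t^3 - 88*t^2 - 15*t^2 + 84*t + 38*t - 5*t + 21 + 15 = a*(-5*t^2 + 27*t - 36) + 20*t^3 - 103*t^2 + 117*t + 36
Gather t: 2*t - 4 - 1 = 2*t - 5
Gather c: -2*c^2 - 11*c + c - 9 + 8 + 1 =-2*c^2 - 10*c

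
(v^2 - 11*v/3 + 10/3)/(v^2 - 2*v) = (v - 5/3)/v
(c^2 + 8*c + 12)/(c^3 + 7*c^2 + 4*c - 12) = 1/(c - 1)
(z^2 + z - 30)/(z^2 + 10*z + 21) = (z^2 + z - 30)/(z^2 + 10*z + 21)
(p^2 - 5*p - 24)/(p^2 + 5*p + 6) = (p - 8)/(p + 2)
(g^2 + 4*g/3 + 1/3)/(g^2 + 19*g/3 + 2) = (g + 1)/(g + 6)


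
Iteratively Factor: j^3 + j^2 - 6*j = (j - 2)*(j^2 + 3*j) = j*(j - 2)*(j + 3)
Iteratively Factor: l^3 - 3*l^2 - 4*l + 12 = (l - 2)*(l^2 - l - 6) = (l - 3)*(l - 2)*(l + 2)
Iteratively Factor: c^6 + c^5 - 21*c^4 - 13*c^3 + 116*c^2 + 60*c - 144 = (c + 2)*(c^5 - c^4 - 19*c^3 + 25*c^2 + 66*c - 72) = (c + 2)^2*(c^4 - 3*c^3 - 13*c^2 + 51*c - 36) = (c - 3)*(c + 2)^2*(c^3 - 13*c + 12) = (c - 3)*(c + 2)^2*(c + 4)*(c^2 - 4*c + 3) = (c - 3)*(c - 1)*(c + 2)^2*(c + 4)*(c - 3)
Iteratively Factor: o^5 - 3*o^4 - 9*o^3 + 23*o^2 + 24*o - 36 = (o + 2)*(o^4 - 5*o^3 + o^2 + 21*o - 18) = (o - 1)*(o + 2)*(o^3 - 4*o^2 - 3*o + 18) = (o - 3)*(o - 1)*(o + 2)*(o^2 - o - 6) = (o - 3)*(o - 1)*(o + 2)^2*(o - 3)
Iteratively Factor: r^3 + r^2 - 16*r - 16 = (r + 4)*(r^2 - 3*r - 4) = (r - 4)*(r + 4)*(r + 1)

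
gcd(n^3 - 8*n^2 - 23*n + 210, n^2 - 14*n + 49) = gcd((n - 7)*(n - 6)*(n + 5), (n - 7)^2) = n - 7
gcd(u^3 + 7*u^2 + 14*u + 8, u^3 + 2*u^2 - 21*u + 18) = 1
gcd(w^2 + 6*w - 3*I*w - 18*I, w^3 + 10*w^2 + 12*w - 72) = w + 6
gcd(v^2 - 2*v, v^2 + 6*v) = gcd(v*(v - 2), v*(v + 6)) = v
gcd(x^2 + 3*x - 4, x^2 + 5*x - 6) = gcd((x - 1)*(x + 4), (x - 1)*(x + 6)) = x - 1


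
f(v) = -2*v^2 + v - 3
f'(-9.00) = 37.00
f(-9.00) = -174.00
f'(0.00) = 1.00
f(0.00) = -3.00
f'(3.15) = -11.60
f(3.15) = -19.70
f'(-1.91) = 8.64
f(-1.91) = -12.21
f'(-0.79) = 4.16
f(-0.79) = -5.04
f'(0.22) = 0.12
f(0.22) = -2.88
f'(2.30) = -8.20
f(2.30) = -11.28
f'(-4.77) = 20.08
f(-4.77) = -53.28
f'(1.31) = -4.24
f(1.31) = -5.12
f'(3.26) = -12.04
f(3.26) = -21.00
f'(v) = 1 - 4*v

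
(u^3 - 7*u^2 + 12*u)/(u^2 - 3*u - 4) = u*(u - 3)/(u + 1)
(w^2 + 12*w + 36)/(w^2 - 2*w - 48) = (w + 6)/(w - 8)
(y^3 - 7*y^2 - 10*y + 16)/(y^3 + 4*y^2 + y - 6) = (y - 8)/(y + 3)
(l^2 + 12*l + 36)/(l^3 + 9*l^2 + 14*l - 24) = (l + 6)/(l^2 + 3*l - 4)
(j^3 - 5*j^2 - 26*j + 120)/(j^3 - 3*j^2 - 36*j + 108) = (j^2 + j - 20)/(j^2 + 3*j - 18)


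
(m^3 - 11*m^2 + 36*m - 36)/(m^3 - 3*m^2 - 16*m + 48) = (m^2 - 8*m + 12)/(m^2 - 16)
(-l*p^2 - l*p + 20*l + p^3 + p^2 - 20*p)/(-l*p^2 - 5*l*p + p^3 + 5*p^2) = (p - 4)/p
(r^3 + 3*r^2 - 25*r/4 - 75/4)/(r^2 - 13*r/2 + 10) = (2*r^2 + 11*r + 15)/(2*(r - 4))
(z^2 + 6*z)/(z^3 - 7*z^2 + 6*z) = (z + 6)/(z^2 - 7*z + 6)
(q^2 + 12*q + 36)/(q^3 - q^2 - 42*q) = (q + 6)/(q*(q - 7))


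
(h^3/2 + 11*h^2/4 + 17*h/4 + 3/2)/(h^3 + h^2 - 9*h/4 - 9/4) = (2*h^3 + 11*h^2 + 17*h + 6)/(4*h^3 + 4*h^2 - 9*h - 9)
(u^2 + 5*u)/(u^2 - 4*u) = (u + 5)/(u - 4)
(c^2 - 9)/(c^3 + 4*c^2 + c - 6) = (c - 3)/(c^2 + c - 2)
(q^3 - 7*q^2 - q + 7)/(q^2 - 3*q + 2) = (q^2 - 6*q - 7)/(q - 2)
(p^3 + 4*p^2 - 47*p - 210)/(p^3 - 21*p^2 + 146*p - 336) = (p^2 + 11*p + 30)/(p^2 - 14*p + 48)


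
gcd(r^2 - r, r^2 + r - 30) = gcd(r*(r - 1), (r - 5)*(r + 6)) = 1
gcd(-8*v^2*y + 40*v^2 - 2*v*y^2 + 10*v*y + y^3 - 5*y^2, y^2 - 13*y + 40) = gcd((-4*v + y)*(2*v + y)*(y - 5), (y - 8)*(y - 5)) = y - 5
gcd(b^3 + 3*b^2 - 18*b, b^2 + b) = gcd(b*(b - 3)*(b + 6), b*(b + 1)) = b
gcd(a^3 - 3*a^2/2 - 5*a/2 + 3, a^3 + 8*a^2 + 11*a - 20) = a - 1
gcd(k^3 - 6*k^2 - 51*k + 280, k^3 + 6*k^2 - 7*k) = k + 7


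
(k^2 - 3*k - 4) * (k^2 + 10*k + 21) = k^4 + 7*k^3 - 13*k^2 - 103*k - 84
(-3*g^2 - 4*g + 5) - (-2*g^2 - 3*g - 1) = -g^2 - g + 6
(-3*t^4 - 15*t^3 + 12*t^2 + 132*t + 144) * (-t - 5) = 3*t^5 + 30*t^4 + 63*t^3 - 192*t^2 - 804*t - 720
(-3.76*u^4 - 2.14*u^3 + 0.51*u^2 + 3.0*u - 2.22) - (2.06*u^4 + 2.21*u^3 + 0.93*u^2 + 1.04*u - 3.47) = -5.82*u^4 - 4.35*u^3 - 0.42*u^2 + 1.96*u + 1.25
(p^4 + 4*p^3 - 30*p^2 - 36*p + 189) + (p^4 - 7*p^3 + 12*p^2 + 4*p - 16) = 2*p^4 - 3*p^3 - 18*p^2 - 32*p + 173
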